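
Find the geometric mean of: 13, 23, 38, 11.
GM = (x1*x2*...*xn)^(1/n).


Product = 13 × 23 × 38 × 11 = 124982
GM = 124982^(1/4) = 18.8023

GM = 18.8023


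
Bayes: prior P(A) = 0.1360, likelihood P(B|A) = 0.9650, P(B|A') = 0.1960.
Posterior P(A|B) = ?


P(B) = P(B|A)*P(A) + P(B|A')*P(A')
= 0.9650*0.1360 + 0.1960*0.8640
= 0.131240 + 0.169344 = 0.300584
P(A|B) = 0.131240/0.300584 = 0.4366

P(A|B) = 0.4366


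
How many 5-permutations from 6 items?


P(6,5) = 6!/1!
= 720/1
= 720

P(6,5) = 720


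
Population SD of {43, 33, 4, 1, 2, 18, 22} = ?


Mean = 17.5714
Variance = 229.3878
SD = sqrt(229.3878) = 15.1456

SD = 15.1456


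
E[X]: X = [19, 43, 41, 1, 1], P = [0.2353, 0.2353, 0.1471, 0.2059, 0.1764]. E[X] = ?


E[X] = 19*0.2353 + 43*0.2353 + 41*0.1471 + 1*0.2059 + 1*0.1764
= 4.4707 + 10.1179 + 6.0311 + 0.2059 + 0.1764
= 21.0020

E[X] = 21.0020


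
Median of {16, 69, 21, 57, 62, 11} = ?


Sorted: 11, 16, 21, 57, 62, 69
n = 6 (even)
Middle values: 21 and 57
Median = (21+57)/2 = 39.0000

Median = 39.0000


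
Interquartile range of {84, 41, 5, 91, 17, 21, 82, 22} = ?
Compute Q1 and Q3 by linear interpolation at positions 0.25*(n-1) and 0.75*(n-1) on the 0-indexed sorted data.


Sorted: 5, 17, 21, 22, 41, 82, 84, 91
Q1 (25th %ile) = 20.0000
Q3 (75th %ile) = 82.5000
IQR = 82.5000 - 20.0000 = 62.5000

IQR = 62.5000


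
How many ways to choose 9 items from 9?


C(9,9) = 9!/(9! × 0!)
= 362880/(362880 × 1)
= 1

C(9,9) = 1


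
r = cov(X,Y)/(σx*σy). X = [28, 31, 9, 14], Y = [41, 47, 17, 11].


Mean X = 20.5000, Mean Y = 29.0000
SD X = 9.233093, SD Y = 15.297059
Cov = 133.500000
r = 133.500000/(9.233093*15.297059) = 0.9452

r = 0.9452


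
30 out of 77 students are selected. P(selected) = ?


P = 30/77 = 0.3896

P = 0.3896


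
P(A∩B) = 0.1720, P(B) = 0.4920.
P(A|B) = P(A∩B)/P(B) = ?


P(A|B) = 0.1720/0.4920 = 0.3496

P(A|B) = 0.3496


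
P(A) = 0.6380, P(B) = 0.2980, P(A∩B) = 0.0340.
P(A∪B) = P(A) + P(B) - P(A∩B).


P(A∪B) = 0.6380 + 0.2980 - 0.0340
= 0.9360 - 0.0340
= 0.9020

P(A∪B) = 0.9020


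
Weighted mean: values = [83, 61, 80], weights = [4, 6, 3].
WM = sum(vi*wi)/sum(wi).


Numerator = 83*4 + 61*6 + 80*3 = 938
Denominator = 4 + 6 + 3 = 13
WM = 938/13 = 72.1538

WM = 72.1538


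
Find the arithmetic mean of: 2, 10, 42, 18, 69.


Sum = 2 + 10 + 42 + 18 + 69 = 141
n = 5
Mean = 141/5 = 28.2000

Mean = 28.2000


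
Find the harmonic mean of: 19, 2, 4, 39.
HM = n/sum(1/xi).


Sum of reciprocals = 1/19 + 1/2 + 1/4 + 1/39 = 0.828273
HM = 4/0.828273 = 4.8293

HM = 4.8293


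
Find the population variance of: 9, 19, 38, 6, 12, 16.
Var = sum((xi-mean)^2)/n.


Mean = 16.6667
Squared deviations: 58.7778, 5.4444, 455.1111, 113.7778, 21.7778, 0.4444
Sum = 655.3333
Variance = 655.3333/6 = 109.2222

Variance = 109.2222


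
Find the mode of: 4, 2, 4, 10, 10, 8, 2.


Frequencies: 2:2, 4:2, 8:1, 10:2
Max frequency = 2
Mode = 2, 4, 10

Mode = 2, 4, 10


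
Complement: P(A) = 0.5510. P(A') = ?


P(not A) = 1 - 0.5510 = 0.4490

P(not A) = 0.4490


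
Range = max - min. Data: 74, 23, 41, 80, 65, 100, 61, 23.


Max = 100, Min = 23
Range = 100 - 23 = 77

Range = 77


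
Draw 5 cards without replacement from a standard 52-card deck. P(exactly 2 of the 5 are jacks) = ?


Hypergeometric: P(X=2) = C(4,2)·C(48,3) / C(52,5)
= 6 × 17296 / 2598960
= 103776/2598960 = 0.0399

P = 0.0399


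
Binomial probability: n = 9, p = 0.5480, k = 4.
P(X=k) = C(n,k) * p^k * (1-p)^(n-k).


C(9,4) = 126
p^4 = 0.090182
(1-p)^5 = 0.018867
P = 126 * 0.090182 * 0.018867 = 0.2144

P(X=4) = 0.2144


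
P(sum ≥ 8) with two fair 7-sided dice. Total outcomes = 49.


Total outcomes = 7×7 = 49
Favorable (sum ≥ 8): 28
P = 28/49 = 0.5714

P = 0.5714


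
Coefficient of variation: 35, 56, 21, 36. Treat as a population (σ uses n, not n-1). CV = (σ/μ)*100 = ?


Mean = 37.0000
SD = 12.4700
CV = (12.4700/37.0000)*100 = 33.7026%

CV = 33.7026%


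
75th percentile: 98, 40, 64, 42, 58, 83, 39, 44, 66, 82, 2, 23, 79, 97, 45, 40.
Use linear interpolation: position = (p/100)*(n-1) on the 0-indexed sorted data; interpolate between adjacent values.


Sorted: 2, 23, 39, 40, 40, 42, 44, 45, 58, 64, 66, 79, 82, 83, 97, 98
n = 16
Index = 75/100 * 15 = 11.2500
Lower = data[11] = 79, Upper = data[12] = 82
P75 = 79 + 0.2500*(3) = 79.7500

P75 = 79.7500


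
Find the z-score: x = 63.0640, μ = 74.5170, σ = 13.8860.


z = (63.0640 - 74.5170)/13.8860
= -11.4530/13.8860
= -0.8248

z = -0.8248


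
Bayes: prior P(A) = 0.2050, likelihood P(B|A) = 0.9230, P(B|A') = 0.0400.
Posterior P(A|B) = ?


P(B) = P(B|A)*P(A) + P(B|A')*P(A')
= 0.9230*0.2050 + 0.0400*0.7950
= 0.189215 + 0.031800 = 0.221015
P(A|B) = 0.189215/0.221015 = 0.8561

P(A|B) = 0.8561


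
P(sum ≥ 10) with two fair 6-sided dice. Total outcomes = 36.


Total outcomes = 6×6 = 36
Favorable (sum ≥ 10): 6
P = 6/36 = 0.1667

P = 0.1667


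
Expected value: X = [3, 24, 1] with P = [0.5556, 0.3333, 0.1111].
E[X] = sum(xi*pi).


E[X] = 3*0.5556 + 24*0.3333 + 1*0.1111
= 1.6668 + 7.9992 + 0.1111
= 9.7771

E[X] = 9.7771


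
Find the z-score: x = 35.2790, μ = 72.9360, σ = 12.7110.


z = (35.2790 - 72.9360)/12.7110
= -37.6570/12.7110
= -2.9626

z = -2.9626


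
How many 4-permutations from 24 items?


P(24,4) = 24!/20!
= 620448401733239439360000/2432902008176640000
= 255024

P(24,4) = 255024


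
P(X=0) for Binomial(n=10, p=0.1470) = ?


C(10,0) = 1
p^0 = 1.000000
(1-p)^10 = 0.203934
P = 1 * 1.000000 * 0.203934 = 0.2039

P(X=0) = 0.2039


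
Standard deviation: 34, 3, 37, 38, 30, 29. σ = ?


Mean = 28.5000
Variance = 140.9167
SD = sqrt(140.9167) = 11.8708

SD = 11.8708


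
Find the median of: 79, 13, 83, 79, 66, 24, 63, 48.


Sorted: 13, 24, 48, 63, 66, 79, 79, 83
n = 8 (even)
Middle values: 63 and 66
Median = (63+66)/2 = 64.5000

Median = 64.5000


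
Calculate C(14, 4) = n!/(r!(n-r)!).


C(14,4) = 14!/(4! × 10!)
= 87178291200/(24 × 3628800)
= 1001

C(14,4) = 1001


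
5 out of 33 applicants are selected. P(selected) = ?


P = 5/33 = 0.1515

P = 0.1515


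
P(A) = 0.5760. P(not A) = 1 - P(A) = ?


P(not A) = 1 - 0.5760 = 0.4240

P(not A) = 0.4240


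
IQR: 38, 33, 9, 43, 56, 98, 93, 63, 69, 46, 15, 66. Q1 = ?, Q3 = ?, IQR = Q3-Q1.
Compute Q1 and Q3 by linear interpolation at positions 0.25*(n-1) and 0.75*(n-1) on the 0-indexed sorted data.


Sorted: 9, 15, 33, 38, 43, 46, 56, 63, 66, 69, 93, 98
Q1 (25th %ile) = 36.7500
Q3 (75th %ile) = 66.7500
IQR = 66.7500 - 36.7500 = 30.0000

IQR = 30.0000


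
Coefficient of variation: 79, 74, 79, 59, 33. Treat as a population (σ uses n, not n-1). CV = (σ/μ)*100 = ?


Mean = 64.8000
SD = 17.5089
CV = (17.5089/64.8000)*100 = 27.0198%

CV = 27.0198%


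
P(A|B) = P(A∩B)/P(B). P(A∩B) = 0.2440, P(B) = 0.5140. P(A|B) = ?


P(A|B) = 0.2440/0.5140 = 0.4747

P(A|B) = 0.4747


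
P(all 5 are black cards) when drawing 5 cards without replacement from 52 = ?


P(all black cards) = (26/52) × (25/51) × (24/50) × (23/49) × (22/48)
= 0.0253

P = 0.0253


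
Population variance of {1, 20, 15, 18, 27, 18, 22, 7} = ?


Mean = 16.0000
Squared deviations: 225.0000, 16.0000, 1.0000, 4.0000, 121.0000, 4.0000, 36.0000, 81.0000
Sum = 488.0000
Variance = 488.0000/8 = 61.0000

Variance = 61.0000


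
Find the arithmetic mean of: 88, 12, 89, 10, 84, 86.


Sum = 88 + 12 + 89 + 10 + 84 + 86 = 369
n = 6
Mean = 369/6 = 61.5000

Mean = 61.5000


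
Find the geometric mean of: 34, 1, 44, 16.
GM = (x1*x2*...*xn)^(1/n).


Product = 34 × 1 × 44 × 16 = 23936
GM = 23936^(1/4) = 12.4384

GM = 12.4384


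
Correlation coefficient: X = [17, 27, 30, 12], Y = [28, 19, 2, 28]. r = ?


Mean X = 21.5000, Mean Y = 19.2500
SD X = 7.297260, SD Y = 10.615437
Cov = -67.625000
r = -67.625000/(7.297260*10.615437) = -0.8730

r = -0.8730


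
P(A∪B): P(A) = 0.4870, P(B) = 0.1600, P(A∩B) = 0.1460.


P(A∪B) = 0.4870 + 0.1600 - 0.1460
= 0.6470 - 0.1460
= 0.5010

P(A∪B) = 0.5010


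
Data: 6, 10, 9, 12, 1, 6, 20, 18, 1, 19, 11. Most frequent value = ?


Frequencies: 1:2, 6:2, 9:1, 10:1, 11:1, 12:1, 18:1, 19:1, 20:1
Max frequency = 2
Mode = 1, 6

Mode = 1, 6


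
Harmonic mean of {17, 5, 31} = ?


Sum of reciprocals = 1/17 + 1/5 + 1/31 = 0.291082
HM = 3/0.291082 = 10.3064

HM = 10.3064


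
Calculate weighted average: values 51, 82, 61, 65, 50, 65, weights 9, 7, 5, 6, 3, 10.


Numerator = 51*9 + 82*7 + 61*5 + 65*6 + 50*3 + 65*10 = 2528
Denominator = 9 + 7 + 5 + 6 + 3 + 10 = 40
WM = 2528/40 = 63.2000

WM = 63.2000


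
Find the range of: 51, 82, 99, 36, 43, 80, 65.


Max = 99, Min = 36
Range = 99 - 36 = 63

Range = 63


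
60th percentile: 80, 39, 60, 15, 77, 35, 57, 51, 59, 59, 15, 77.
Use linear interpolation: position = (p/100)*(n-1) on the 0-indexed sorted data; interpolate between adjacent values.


Sorted: 15, 15, 35, 39, 51, 57, 59, 59, 60, 77, 77, 80
n = 12
Index = 60/100 * 11 = 6.6000
Lower = data[6] = 59, Upper = data[7] = 59
P60 = 59 + 0.6000*(0) = 59.0000

P60 = 59.0000


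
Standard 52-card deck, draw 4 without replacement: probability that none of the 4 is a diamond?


P(no diamonds) = (39/52) × (38/51) × (37/50) × (36/49)
= 0.3038

P = 0.3038


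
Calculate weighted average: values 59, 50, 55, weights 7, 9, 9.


Numerator = 59*7 + 50*9 + 55*9 = 1358
Denominator = 7 + 9 + 9 = 25
WM = 1358/25 = 54.3200

WM = 54.3200


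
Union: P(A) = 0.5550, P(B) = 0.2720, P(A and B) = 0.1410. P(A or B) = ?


P(A∪B) = 0.5550 + 0.2720 - 0.1410
= 0.8270 - 0.1410
= 0.6860

P(A∪B) = 0.6860


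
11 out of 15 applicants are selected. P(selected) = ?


P = 11/15 = 0.7333

P = 0.7333


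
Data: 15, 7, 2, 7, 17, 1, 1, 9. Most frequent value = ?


Frequencies: 1:2, 2:1, 7:2, 9:1, 15:1, 17:1
Max frequency = 2
Mode = 1, 7

Mode = 1, 7


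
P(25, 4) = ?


P(25,4) = 25!/21!
= 15511210043330985984000000/51090942171709440000
= 303600

P(25,4) = 303600


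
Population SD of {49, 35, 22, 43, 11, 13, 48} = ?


Mean = 31.5714
Variance = 225.1020
SD = sqrt(225.1020) = 15.0034

SD = 15.0034


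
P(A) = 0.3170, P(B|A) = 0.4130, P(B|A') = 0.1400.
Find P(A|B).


P(B) = P(B|A)*P(A) + P(B|A')*P(A')
= 0.4130*0.3170 + 0.1400*0.6830
= 0.130921 + 0.095620 = 0.226541
P(A|B) = 0.130921/0.226541 = 0.5779

P(A|B) = 0.5779


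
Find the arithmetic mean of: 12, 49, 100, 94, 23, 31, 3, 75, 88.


Sum = 12 + 49 + 100 + 94 + 23 + 31 + 3 + 75 + 88 = 475
n = 9
Mean = 475/9 = 52.7778

Mean = 52.7778


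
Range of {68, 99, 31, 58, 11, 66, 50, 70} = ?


Max = 99, Min = 11
Range = 99 - 11 = 88

Range = 88


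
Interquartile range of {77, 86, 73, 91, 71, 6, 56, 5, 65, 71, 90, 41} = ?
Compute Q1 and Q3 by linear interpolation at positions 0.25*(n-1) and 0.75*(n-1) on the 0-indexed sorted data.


Sorted: 5, 6, 41, 56, 65, 71, 71, 73, 77, 86, 90, 91
Q1 (25th %ile) = 52.2500
Q3 (75th %ile) = 79.2500
IQR = 79.2500 - 52.2500 = 27.0000

IQR = 27.0000


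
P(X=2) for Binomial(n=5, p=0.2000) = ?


C(5,2) = 10
p^2 = 0.040000
(1-p)^3 = 0.512000
P = 10 * 0.040000 * 0.512000 = 0.2048

P(X=2) = 0.2048


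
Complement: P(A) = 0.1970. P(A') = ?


P(not A) = 1 - 0.1970 = 0.8030

P(not A) = 0.8030


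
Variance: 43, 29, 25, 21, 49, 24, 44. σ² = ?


Mean = 33.5714
Squared deviations: 88.8980, 20.8980, 73.4694, 158.0408, 238.0408, 91.6122, 108.7551
Sum = 779.7143
Variance = 779.7143/7 = 111.3878

Variance = 111.3878


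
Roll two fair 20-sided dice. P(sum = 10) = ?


Total outcomes = 20×20 = 400
Favorable (sum = 10): 9
P = 9/400 = 0.0225

P = 0.0225


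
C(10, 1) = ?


C(10,1) = 10!/(1! × 9!)
= 3628800/(1 × 362880)
= 10

C(10,1) = 10


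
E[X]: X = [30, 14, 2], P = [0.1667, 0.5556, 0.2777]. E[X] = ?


E[X] = 30*0.1667 + 14*0.5556 + 2*0.2777
= 5.0010 + 7.7784 + 0.5554
= 13.3348

E[X] = 13.3348


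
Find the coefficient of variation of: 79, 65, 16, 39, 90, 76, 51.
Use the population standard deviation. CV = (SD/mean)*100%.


Mean = 59.4286
SD = 23.8977
CV = (23.8977/59.4286)*100 = 40.2125%

CV = 40.2125%


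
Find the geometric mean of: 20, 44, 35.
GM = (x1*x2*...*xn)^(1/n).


Product = 20 × 44 × 35 = 30800
GM = 30800^(1/3) = 31.3461

GM = 31.3461


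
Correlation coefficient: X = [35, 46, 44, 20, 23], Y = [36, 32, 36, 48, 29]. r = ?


Mean X = 33.6000, Mean Y = 36.2000
SD X = 10.594338, SD Y = 6.462198
Cov = -27.720000
r = -27.720000/(10.594338*6.462198) = -0.4049

r = -0.4049


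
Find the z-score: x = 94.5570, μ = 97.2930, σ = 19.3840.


z = (94.5570 - 97.2930)/19.3840
= -2.7360/19.3840
= -0.1411

z = -0.1411


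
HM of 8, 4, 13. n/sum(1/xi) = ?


Sum of reciprocals = 1/8 + 1/4 + 1/13 = 0.451923
HM = 3/0.451923 = 6.6383

HM = 6.6383


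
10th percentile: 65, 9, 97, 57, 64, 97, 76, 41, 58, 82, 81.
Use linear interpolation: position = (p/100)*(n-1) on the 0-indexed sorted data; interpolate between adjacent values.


Sorted: 9, 41, 57, 58, 64, 65, 76, 81, 82, 97, 97
n = 11
Index = 10/100 * 10 = 1.0000
Lower = data[1] = 41, Upper = data[2] = 57
P10 = 41 + 0*(16) = 41.0000

P10 = 41.0000


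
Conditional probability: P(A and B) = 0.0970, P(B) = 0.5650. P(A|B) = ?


P(A|B) = 0.0970/0.5650 = 0.1717

P(A|B) = 0.1717


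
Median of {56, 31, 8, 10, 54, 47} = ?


Sorted: 8, 10, 31, 47, 54, 56
n = 6 (even)
Middle values: 31 and 47
Median = (31+47)/2 = 39.0000

Median = 39.0000


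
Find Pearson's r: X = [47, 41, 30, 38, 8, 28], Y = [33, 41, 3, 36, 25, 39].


Mean X = 32.0000, Mean Y = 29.5000
SD X = 12.503333, SD Y = 12.906717
Cov = 53.000000
r = 53.000000/(12.503333*12.906717) = 0.3284

r = 0.3284


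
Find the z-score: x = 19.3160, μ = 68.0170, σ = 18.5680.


z = (19.3160 - 68.0170)/18.5680
= -48.7010/18.5680
= -2.6228

z = -2.6228


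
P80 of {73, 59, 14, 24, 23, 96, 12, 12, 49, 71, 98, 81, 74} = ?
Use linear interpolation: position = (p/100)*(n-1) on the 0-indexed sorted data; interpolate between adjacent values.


Sorted: 12, 12, 14, 23, 24, 49, 59, 71, 73, 74, 81, 96, 98
n = 13
Index = 80/100 * 12 = 9.6000
Lower = data[9] = 74, Upper = data[10] = 81
P80 = 74 + 0.6000*(7) = 78.2000

P80 = 78.2000


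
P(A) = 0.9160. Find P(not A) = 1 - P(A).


P(not A) = 1 - 0.9160 = 0.0840

P(not A) = 0.0840


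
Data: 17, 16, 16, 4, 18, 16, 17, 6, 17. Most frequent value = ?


Frequencies: 4:1, 6:1, 16:3, 17:3, 18:1
Max frequency = 3
Mode = 16, 17

Mode = 16, 17


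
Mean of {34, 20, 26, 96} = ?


Sum = 34 + 20 + 26 + 96 = 176
n = 4
Mean = 176/4 = 44.0000

Mean = 44.0000


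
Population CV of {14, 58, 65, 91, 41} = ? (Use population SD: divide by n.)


Mean = 53.8000
SD = 25.5922
CV = (25.5922/53.8000)*100 = 47.5691%

CV = 47.5691%


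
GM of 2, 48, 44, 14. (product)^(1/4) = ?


Product = 2 × 48 × 44 × 14 = 59136
GM = 59136^(1/4) = 15.5942

GM = 15.5942


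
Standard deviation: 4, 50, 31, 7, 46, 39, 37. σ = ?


Mean = 30.5714
Variance = 284.2449
SD = sqrt(284.2449) = 16.8596

SD = 16.8596


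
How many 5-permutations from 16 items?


P(16,5) = 16!/11!
= 20922789888000/39916800
= 524160

P(16,5) = 524160


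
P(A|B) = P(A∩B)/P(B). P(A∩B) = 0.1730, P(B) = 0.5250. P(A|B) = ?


P(A|B) = 0.1730/0.5250 = 0.3295

P(A|B) = 0.3295


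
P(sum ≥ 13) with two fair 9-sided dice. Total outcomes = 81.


Total outcomes = 9×9 = 81
Favorable (sum ≥ 13): 21
P = 21/81 = 0.2593

P = 0.2593


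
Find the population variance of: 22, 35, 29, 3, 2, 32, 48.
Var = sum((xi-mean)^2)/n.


Mean = 24.4286
Squared deviations: 5.8980, 111.7551, 20.8980, 459.1837, 503.0408, 57.3265, 555.6122
Sum = 1713.7143
Variance = 1713.7143/7 = 244.8163

Variance = 244.8163


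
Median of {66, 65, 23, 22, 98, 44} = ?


Sorted: 22, 23, 44, 65, 66, 98
n = 6 (even)
Middle values: 44 and 65
Median = (44+65)/2 = 54.5000

Median = 54.5000


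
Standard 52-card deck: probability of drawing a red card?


26 red cards in 52 cards
P = 26/52 = 0.5000

P = 0.5000


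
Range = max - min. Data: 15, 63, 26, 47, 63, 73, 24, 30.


Max = 73, Min = 15
Range = 73 - 15 = 58

Range = 58


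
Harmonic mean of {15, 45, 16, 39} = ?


Sum of reciprocals = 1/15 + 1/45 + 1/16 + 1/39 = 0.177030
HM = 4/0.177030 = 22.5951

HM = 22.5951


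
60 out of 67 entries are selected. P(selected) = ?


P = 60/67 = 0.8955

P = 0.8955


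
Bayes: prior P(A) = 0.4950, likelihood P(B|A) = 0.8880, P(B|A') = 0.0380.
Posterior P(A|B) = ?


P(B) = P(B|A)*P(A) + P(B|A')*P(A')
= 0.8880*0.4950 + 0.0380*0.5050
= 0.439560 + 0.019190 = 0.458750
P(A|B) = 0.439560/0.458750 = 0.9582

P(A|B) = 0.9582


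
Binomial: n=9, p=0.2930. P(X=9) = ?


C(9,9) = 1
p^9 = 1.591507e-05
(1-p)^0 = 1.000000
P = 1 * 1.591507e-05 * 1.000000 = 1.5915e-05

P(X=9) = 1.5915e-05


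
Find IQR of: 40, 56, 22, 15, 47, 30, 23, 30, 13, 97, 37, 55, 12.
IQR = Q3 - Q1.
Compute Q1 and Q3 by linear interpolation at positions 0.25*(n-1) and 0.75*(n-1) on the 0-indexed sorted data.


Sorted: 12, 13, 15, 22, 23, 30, 30, 37, 40, 47, 55, 56, 97
Q1 (25th %ile) = 22.0000
Q3 (75th %ile) = 47.0000
IQR = 47.0000 - 22.0000 = 25.0000

IQR = 25.0000


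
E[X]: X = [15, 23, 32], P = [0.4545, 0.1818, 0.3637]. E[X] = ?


E[X] = 15*0.4545 + 23*0.1818 + 32*0.3637
= 6.8175 + 4.1814 + 11.6384
= 22.6373

E[X] = 22.6373


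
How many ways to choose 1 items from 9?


C(9,1) = 9!/(1! × 8!)
= 362880/(1 × 40320)
= 9

C(9,1) = 9


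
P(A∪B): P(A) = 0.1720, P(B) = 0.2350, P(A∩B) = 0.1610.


P(A∪B) = 0.1720 + 0.2350 - 0.1610
= 0.4070 - 0.1610
= 0.2460

P(A∪B) = 0.2460


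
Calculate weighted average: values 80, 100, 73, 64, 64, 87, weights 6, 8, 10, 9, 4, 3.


Numerator = 80*6 + 100*8 + 73*10 + 64*9 + 64*4 + 87*3 = 3103
Denominator = 6 + 8 + 10 + 9 + 4 + 3 = 40
WM = 3103/40 = 77.5750

WM = 77.5750


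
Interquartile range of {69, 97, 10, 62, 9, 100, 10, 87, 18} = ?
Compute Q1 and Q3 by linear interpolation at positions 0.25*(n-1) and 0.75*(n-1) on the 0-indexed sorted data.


Sorted: 9, 10, 10, 18, 62, 69, 87, 97, 100
Q1 (25th %ile) = 10.0000
Q3 (75th %ile) = 87.0000
IQR = 87.0000 - 10.0000 = 77.0000

IQR = 77.0000


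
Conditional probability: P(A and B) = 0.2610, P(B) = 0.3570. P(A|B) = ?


P(A|B) = 0.2610/0.3570 = 0.7311

P(A|B) = 0.7311


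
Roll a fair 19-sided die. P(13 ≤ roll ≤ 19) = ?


Favorable outcomes (13 ≤ roll ≤ 19): 7
Total outcomes = 19
P = 7/19 = 0.3684

P = 0.3684


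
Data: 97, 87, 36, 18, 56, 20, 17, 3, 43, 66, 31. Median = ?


Sorted: 3, 17, 18, 20, 31, 36, 43, 56, 66, 87, 97
n = 11 (odd)
Middle value = 36

Median = 36


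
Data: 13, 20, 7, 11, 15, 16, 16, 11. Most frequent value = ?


Frequencies: 7:1, 11:2, 13:1, 15:1, 16:2, 20:1
Max frequency = 2
Mode = 11, 16

Mode = 11, 16


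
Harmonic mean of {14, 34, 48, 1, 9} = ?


Sum of reciprocals = 1/14 + 1/34 + 1/48 + 1/1 + 1/9 = 1.232785
HM = 5/1.232785 = 4.0559

HM = 4.0559


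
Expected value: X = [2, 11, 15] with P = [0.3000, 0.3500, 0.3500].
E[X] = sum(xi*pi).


E[X] = 2*0.3000 + 11*0.3500 + 15*0.3500
= 0.6000 + 3.8500 + 5.2500
= 9.7000

E[X] = 9.7000


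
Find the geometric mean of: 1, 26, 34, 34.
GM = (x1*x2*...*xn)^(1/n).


Product = 1 × 26 × 34 × 34 = 30056
GM = 30056^(1/4) = 13.1669

GM = 13.1669


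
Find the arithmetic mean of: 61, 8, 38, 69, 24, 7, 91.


Sum = 61 + 8 + 38 + 69 + 24 + 7 + 91 = 298
n = 7
Mean = 298/7 = 42.5714

Mean = 42.5714


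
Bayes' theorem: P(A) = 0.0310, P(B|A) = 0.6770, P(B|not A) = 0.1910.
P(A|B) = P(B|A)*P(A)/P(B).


P(B) = P(B|A)*P(A) + P(B|A')*P(A')
= 0.6770*0.0310 + 0.1910*0.9690
= 0.020987 + 0.185079 = 0.206066
P(A|B) = 0.020987/0.206066 = 0.1018

P(A|B) = 0.1018


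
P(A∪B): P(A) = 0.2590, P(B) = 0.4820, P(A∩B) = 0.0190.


P(A∪B) = 0.2590 + 0.4820 - 0.0190
= 0.7410 - 0.0190
= 0.7220

P(A∪B) = 0.7220


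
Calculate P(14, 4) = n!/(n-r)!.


P(14,4) = 14!/10!
= 87178291200/3628800
= 24024

P(14,4) = 24024


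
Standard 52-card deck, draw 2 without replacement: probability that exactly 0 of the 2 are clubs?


Hypergeometric: P(X=0) = C(13,0)·C(39,2) / C(52,2)
= 1 × 741 / 1326
= 741/1326 = 0.5588

P = 0.5588


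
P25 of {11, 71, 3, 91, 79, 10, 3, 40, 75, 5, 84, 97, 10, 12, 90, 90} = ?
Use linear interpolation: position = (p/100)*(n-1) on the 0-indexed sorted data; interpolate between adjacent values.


Sorted: 3, 3, 5, 10, 10, 11, 12, 40, 71, 75, 79, 84, 90, 90, 91, 97
n = 16
Index = 25/100 * 15 = 3.7500
Lower = data[3] = 10, Upper = data[4] = 10
P25 = 10 + 0.7500*(0) = 10.0000

P25 = 10.0000


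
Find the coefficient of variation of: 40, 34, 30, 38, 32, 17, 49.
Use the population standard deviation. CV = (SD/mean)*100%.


Mean = 34.2857
SD = 9.1451
CV = (9.1451/34.2857)*100 = 26.6732%

CV = 26.6732%


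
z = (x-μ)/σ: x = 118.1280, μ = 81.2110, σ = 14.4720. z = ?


z = (118.1280 - 81.2110)/14.4720
= 36.9170/14.4720
= 2.5509

z = 2.5509


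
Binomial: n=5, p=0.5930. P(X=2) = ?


C(5,2) = 10
p^2 = 0.351649
(1-p)^3 = 0.067419
P = 10 * 0.351649 * 0.067419 = 0.2371

P(X=2) = 0.2371


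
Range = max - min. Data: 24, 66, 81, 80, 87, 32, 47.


Max = 87, Min = 24
Range = 87 - 24 = 63

Range = 63


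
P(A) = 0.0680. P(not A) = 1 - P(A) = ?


P(not A) = 1 - 0.0680 = 0.9320

P(not A) = 0.9320


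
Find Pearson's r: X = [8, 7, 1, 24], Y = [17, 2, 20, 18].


Mean X = 10.0000, Mean Y = 14.2500
SD X = 8.514693, SD Y = 7.154544
Cov = 8.000000
r = 8.000000/(8.514693*7.154544) = 0.1313

r = 0.1313


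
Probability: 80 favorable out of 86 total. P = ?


P = 80/86 = 0.9302

P = 0.9302


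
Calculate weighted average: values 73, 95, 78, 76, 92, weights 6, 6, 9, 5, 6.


Numerator = 73*6 + 95*6 + 78*9 + 76*5 + 92*6 = 2642
Denominator = 6 + 6 + 9 + 5 + 6 = 32
WM = 2642/32 = 82.5625

WM = 82.5625


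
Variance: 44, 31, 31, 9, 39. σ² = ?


Mean = 30.8000
Squared deviations: 174.2400, 0.0400, 0.0400, 475.2400, 67.2400
Sum = 716.8000
Variance = 716.8000/5 = 143.3600

Variance = 143.3600


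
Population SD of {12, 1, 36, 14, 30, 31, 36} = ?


Mean = 22.8571
Variance = 162.4082
SD = sqrt(162.4082) = 12.7439

SD = 12.7439


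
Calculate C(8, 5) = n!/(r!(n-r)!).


C(8,5) = 8!/(5! × 3!)
= 40320/(120 × 6)
= 56

C(8,5) = 56


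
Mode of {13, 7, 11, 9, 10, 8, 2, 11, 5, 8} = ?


Frequencies: 2:1, 5:1, 7:1, 8:2, 9:1, 10:1, 11:2, 13:1
Max frequency = 2
Mode = 8, 11

Mode = 8, 11


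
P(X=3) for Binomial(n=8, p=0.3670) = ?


C(8,3) = 56
p^3 = 0.049431
(1-p)^5 = 0.101629
P = 56 * 0.049431 * 0.101629 = 0.2813

P(X=3) = 0.2813


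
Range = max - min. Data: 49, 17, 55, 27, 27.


Max = 55, Min = 17
Range = 55 - 17 = 38

Range = 38


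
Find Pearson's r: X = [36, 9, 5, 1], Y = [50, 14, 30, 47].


Mean X = 12.7500, Mean Y = 35.2500
SD X = 13.718145, SD Y = 14.446020
Cov = 81.312500
r = 81.312500/(13.718145*14.446020) = 0.4103

r = 0.4103


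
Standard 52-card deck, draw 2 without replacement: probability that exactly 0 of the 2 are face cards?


Hypergeometric: P(X=0) = C(12,0)·C(40,2) / C(52,2)
= 1 × 780 / 1326
= 780/1326 = 0.5882

P = 0.5882


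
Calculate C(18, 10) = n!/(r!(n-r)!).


C(18,10) = 18!/(10! × 8!)
= 6402373705728000/(3628800 × 40320)
= 43758

C(18,10) = 43758


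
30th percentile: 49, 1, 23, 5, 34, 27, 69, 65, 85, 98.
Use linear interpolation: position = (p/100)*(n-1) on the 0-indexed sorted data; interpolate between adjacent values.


Sorted: 1, 5, 23, 27, 34, 49, 65, 69, 85, 98
n = 10
Index = 30/100 * 9 = 2.7000
Lower = data[2] = 23, Upper = data[3] = 27
P30 = 23 + 0.7000*(4) = 25.8000

P30 = 25.8000


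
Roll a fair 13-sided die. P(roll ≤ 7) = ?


Favorable outcomes (roll ≤ 7): 7
Total outcomes = 13
P = 7/13 = 0.5385

P = 0.5385


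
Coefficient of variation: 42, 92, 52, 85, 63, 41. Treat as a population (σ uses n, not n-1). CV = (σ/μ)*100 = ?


Mean = 62.5000
SD = 19.8725
CV = (19.8725/62.5000)*100 = 31.7960%

CV = 31.7960%


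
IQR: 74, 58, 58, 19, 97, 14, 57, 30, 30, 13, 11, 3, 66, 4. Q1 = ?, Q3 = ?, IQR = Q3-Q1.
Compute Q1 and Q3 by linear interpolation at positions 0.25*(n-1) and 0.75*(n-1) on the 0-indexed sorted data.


Sorted: 3, 4, 11, 13, 14, 19, 30, 30, 57, 58, 58, 66, 74, 97
Q1 (25th %ile) = 13.2500
Q3 (75th %ile) = 58.0000
IQR = 58.0000 - 13.2500 = 44.7500

IQR = 44.7500


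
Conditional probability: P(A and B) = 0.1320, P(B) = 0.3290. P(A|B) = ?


P(A|B) = 0.1320/0.3290 = 0.4012

P(A|B) = 0.4012


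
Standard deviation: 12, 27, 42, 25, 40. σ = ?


Mean = 29.2000
Variance = 119.7600
SD = sqrt(119.7600) = 10.9435

SD = 10.9435


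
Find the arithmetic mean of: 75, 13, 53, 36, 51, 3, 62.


Sum = 75 + 13 + 53 + 36 + 51 + 3 + 62 = 293
n = 7
Mean = 293/7 = 41.8571

Mean = 41.8571


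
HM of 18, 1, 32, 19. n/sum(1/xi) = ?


Sum of reciprocals = 1/18 + 1/1 + 1/32 + 1/19 = 1.139437
HM = 4/1.139437 = 3.5105

HM = 3.5105


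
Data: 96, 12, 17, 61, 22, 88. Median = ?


Sorted: 12, 17, 22, 61, 88, 96
n = 6 (even)
Middle values: 22 and 61
Median = (22+61)/2 = 41.5000

Median = 41.5000


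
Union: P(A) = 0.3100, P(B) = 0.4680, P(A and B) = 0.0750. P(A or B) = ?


P(A∪B) = 0.3100 + 0.4680 - 0.0750
= 0.7780 - 0.0750
= 0.7030

P(A∪B) = 0.7030


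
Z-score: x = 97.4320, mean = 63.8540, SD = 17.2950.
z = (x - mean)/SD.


z = (97.4320 - 63.8540)/17.2950
= 33.5780/17.2950
= 1.9415

z = 1.9415


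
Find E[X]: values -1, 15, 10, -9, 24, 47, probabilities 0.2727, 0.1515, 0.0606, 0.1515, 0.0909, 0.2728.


E[X] = -1*0.2727 + 15*0.1515 + 10*0.0606 - 9*0.1515 + 24*0.0909 + 47*0.2728
= -0.2727 + 2.2725 + 0.6060 - 1.3635 + 2.1816 + 12.8216
= 16.2455

E[X] = 16.2455


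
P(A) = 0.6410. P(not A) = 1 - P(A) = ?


P(not A) = 1 - 0.6410 = 0.3590

P(not A) = 0.3590


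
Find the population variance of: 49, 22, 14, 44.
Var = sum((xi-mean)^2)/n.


Mean = 32.2500
Squared deviations: 280.5625, 105.0625, 333.0625, 138.0625
Sum = 856.7500
Variance = 856.7500/4 = 214.1875

Variance = 214.1875


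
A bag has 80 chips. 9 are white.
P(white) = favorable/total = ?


P = 9/80 = 0.1125

P = 0.1125


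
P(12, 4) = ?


P(12,4) = 12!/8!
= 479001600/40320
= 11880

P(12,4) = 11880


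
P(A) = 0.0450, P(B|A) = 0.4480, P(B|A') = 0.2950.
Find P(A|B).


P(B) = P(B|A)*P(A) + P(B|A')*P(A')
= 0.4480*0.0450 + 0.2950*0.9550
= 0.020160 + 0.281725 = 0.301885
P(A|B) = 0.020160/0.301885 = 0.0668

P(A|B) = 0.0668


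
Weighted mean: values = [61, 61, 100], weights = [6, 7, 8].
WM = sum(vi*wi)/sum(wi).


Numerator = 61*6 + 61*7 + 100*8 = 1593
Denominator = 6 + 7 + 8 = 21
WM = 1593/21 = 75.8571

WM = 75.8571


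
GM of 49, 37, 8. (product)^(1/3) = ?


Product = 49 × 37 × 8 = 14504
GM = 14504^(1/3) = 24.3872

GM = 24.3872


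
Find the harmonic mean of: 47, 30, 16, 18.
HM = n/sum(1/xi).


Sum of reciprocals = 1/47 + 1/30 + 1/16 + 1/18 = 0.172665
HM = 4/0.172665 = 23.1662

HM = 23.1662


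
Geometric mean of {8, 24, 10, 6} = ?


Product = 8 × 24 × 10 × 6 = 11520
GM = 11520^(1/4) = 10.3601

GM = 10.3601


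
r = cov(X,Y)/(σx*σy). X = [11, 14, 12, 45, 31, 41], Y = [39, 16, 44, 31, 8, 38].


Mean X = 25.6667, Mean Y = 29.3333
SD X = 13.996031, SD Y = 13.034143
Cov = -22.555556
r = -22.555556/(13.996031*13.034143) = -0.1236

r = -0.1236


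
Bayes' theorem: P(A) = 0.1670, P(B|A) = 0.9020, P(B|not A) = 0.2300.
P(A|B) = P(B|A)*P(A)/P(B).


P(B) = P(B|A)*P(A) + P(B|A')*P(A')
= 0.9020*0.1670 + 0.2300*0.8330
= 0.150634 + 0.191590 = 0.342224
P(A|B) = 0.150634/0.342224 = 0.4402

P(A|B) = 0.4402


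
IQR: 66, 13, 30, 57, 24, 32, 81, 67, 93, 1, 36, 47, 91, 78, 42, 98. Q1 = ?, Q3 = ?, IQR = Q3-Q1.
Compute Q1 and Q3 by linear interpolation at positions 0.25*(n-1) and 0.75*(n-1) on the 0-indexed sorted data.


Sorted: 1, 13, 24, 30, 32, 36, 42, 47, 57, 66, 67, 78, 81, 91, 93, 98
Q1 (25th %ile) = 31.5000
Q3 (75th %ile) = 78.7500
IQR = 78.7500 - 31.5000 = 47.2500

IQR = 47.2500


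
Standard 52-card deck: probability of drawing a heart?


13 hearts in 52 cards
P = 13/52 = 0.2500

P = 0.2500


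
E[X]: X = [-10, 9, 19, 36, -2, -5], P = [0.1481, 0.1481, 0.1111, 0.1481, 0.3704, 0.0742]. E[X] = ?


E[X] = -10*0.1481 + 9*0.1481 + 19*0.1111 + 36*0.1481 - 2*0.3704 - 5*0.0742
= -1.4810 + 1.3329 + 2.1109 + 5.3316 - 0.7408 - 0.3710
= 6.1826

E[X] = 6.1826


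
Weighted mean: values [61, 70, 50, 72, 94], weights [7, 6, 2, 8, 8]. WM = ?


Numerator = 61*7 + 70*6 + 50*2 + 72*8 + 94*8 = 2275
Denominator = 7 + 6 + 2 + 8 + 8 = 31
WM = 2275/31 = 73.3871

WM = 73.3871


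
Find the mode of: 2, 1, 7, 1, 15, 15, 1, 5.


Frequencies: 1:3, 2:1, 5:1, 7:1, 15:2
Max frequency = 3
Mode = 1

Mode = 1


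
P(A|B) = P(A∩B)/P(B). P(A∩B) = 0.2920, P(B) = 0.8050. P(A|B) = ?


P(A|B) = 0.2920/0.8050 = 0.3627

P(A|B) = 0.3627


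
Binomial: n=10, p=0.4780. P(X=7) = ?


C(10,7) = 120
p^7 = 0.005702
(1-p)^3 = 0.142237
P = 120 * 0.005702 * 0.142237 = 0.0973

P(X=7) = 0.0973


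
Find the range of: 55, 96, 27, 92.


Max = 96, Min = 27
Range = 96 - 27 = 69

Range = 69


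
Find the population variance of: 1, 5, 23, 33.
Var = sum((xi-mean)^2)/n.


Mean = 15.5000
Squared deviations: 210.2500, 110.2500, 56.2500, 306.2500
Sum = 683.0000
Variance = 683.0000/4 = 170.7500

Variance = 170.7500


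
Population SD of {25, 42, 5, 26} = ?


Mean = 24.5000
Variance = 172.2500
SD = sqrt(172.2500) = 13.1244

SD = 13.1244


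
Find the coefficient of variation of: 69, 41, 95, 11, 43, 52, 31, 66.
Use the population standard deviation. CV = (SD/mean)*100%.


Mean = 51.0000
SD = 24.1091
CV = (24.1091/51.0000)*100 = 47.2728%

CV = 47.2728%


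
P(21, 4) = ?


P(21,4) = 21!/17!
= 51090942171709440000/355687428096000
= 143640

P(21,4) = 143640


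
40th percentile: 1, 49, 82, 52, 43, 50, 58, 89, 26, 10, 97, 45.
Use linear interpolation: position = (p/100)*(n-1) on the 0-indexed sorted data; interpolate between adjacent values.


Sorted: 1, 10, 26, 43, 45, 49, 50, 52, 58, 82, 89, 97
n = 12
Index = 40/100 * 11 = 4.4000
Lower = data[4] = 45, Upper = data[5] = 49
P40 = 45 + 0.4000*(4) = 46.6000

P40 = 46.6000


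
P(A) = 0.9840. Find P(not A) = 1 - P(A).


P(not A) = 1 - 0.9840 = 0.0160

P(not A) = 0.0160


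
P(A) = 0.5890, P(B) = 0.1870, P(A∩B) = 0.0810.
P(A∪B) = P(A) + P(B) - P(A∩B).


P(A∪B) = 0.5890 + 0.1870 - 0.0810
= 0.7760 - 0.0810
= 0.6950

P(A∪B) = 0.6950


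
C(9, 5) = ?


C(9,5) = 9!/(5! × 4!)
= 362880/(120 × 24)
= 126

C(9,5) = 126


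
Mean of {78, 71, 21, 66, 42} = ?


Sum = 78 + 71 + 21 + 66 + 42 = 278
n = 5
Mean = 278/5 = 55.6000

Mean = 55.6000


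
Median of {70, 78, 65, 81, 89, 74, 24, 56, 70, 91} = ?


Sorted: 24, 56, 65, 70, 70, 74, 78, 81, 89, 91
n = 10 (even)
Middle values: 70 and 74
Median = (70+74)/2 = 72.0000

Median = 72.0000


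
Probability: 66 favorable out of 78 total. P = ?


P = 66/78 = 0.8462

P = 0.8462


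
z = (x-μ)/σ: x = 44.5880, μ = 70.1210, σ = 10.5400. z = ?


z = (44.5880 - 70.1210)/10.5400
= -25.5330/10.5400
= -2.4225

z = -2.4225


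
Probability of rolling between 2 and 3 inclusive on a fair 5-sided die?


Favorable outcomes (2 ≤ roll ≤ 3): 2
Total outcomes = 5
P = 2/5 = 0.4000

P = 0.4000


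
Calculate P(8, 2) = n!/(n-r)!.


P(8,2) = 8!/6!
= 40320/720
= 56

P(8,2) = 56


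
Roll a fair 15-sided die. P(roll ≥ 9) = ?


Favorable outcomes (roll ≥ 9): 7
Total outcomes = 15
P = 7/15 = 0.4667

P = 0.4667


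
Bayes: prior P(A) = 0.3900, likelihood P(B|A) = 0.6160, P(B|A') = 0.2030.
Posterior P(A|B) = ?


P(B) = P(B|A)*P(A) + P(B|A')*P(A')
= 0.6160*0.3900 + 0.2030*0.6100
= 0.240240 + 0.123830 = 0.364070
P(A|B) = 0.240240/0.364070 = 0.6599

P(A|B) = 0.6599


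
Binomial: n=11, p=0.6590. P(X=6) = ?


C(11,6) = 462
p^6 = 0.081905
(1-p)^5 = 0.004611
P = 462 * 0.081905 * 0.004611 = 0.1745

P(X=6) = 0.1745


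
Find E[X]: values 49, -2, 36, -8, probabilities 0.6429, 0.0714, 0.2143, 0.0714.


E[X] = 49*0.6429 - 2*0.0714 + 36*0.2143 - 8*0.0714
= 31.5021 - 0.1428 + 7.7148 - 0.5712
= 38.5029

E[X] = 38.5029


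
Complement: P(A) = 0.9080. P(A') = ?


P(not A) = 1 - 0.9080 = 0.0920

P(not A) = 0.0920


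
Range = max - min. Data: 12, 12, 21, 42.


Max = 42, Min = 12
Range = 42 - 12 = 30

Range = 30


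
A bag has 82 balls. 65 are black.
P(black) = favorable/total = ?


P = 65/82 = 0.7927

P = 0.7927


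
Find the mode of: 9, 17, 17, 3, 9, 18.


Frequencies: 3:1, 9:2, 17:2, 18:1
Max frequency = 2
Mode = 9, 17

Mode = 9, 17


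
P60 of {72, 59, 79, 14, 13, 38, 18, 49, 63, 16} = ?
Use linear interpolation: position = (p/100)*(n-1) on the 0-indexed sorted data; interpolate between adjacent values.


Sorted: 13, 14, 16, 18, 38, 49, 59, 63, 72, 79
n = 10
Index = 60/100 * 9 = 5.4000
Lower = data[5] = 49, Upper = data[6] = 59
P60 = 49 + 0.4000*(10) = 53.0000

P60 = 53.0000


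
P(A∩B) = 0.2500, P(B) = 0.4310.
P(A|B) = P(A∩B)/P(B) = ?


P(A|B) = 0.2500/0.4310 = 0.5800

P(A|B) = 0.5800


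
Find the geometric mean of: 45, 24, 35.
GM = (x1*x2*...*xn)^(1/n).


Product = 45 × 24 × 35 = 37800
GM = 37800^(1/3) = 33.5607

GM = 33.5607


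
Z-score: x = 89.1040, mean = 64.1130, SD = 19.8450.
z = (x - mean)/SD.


z = (89.1040 - 64.1130)/19.8450
= 24.9910/19.8450
= 1.2593

z = 1.2593


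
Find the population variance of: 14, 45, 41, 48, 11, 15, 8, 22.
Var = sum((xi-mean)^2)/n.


Mean = 25.5000
Squared deviations: 132.2500, 380.2500, 240.2500, 506.2500, 210.2500, 110.2500, 306.2500, 12.2500
Sum = 1898.0000
Variance = 1898.0000/8 = 237.2500

Variance = 237.2500


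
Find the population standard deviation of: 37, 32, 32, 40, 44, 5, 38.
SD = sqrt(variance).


Mean = 32.5714
Variance = 142.2449
SD = sqrt(142.2449) = 11.9266

SD = 11.9266


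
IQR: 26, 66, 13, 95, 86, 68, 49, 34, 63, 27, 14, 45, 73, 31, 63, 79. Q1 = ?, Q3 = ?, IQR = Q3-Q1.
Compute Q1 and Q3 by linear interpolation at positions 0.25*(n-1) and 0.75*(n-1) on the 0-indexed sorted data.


Sorted: 13, 14, 26, 27, 31, 34, 45, 49, 63, 63, 66, 68, 73, 79, 86, 95
Q1 (25th %ile) = 30.0000
Q3 (75th %ile) = 69.2500
IQR = 69.2500 - 30.0000 = 39.2500

IQR = 39.2500


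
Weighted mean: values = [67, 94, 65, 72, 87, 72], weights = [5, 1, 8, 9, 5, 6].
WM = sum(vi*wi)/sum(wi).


Numerator = 67*5 + 94*1 + 65*8 + 72*9 + 87*5 + 72*6 = 2464
Denominator = 5 + 1 + 8 + 9 + 5 + 6 = 34
WM = 2464/34 = 72.4706

WM = 72.4706


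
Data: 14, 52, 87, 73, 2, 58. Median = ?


Sorted: 2, 14, 52, 58, 73, 87
n = 6 (even)
Middle values: 52 and 58
Median = (52+58)/2 = 55.0000

Median = 55.0000


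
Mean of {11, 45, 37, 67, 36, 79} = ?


Sum = 11 + 45 + 37 + 67 + 36 + 79 = 275
n = 6
Mean = 275/6 = 45.8333

Mean = 45.8333


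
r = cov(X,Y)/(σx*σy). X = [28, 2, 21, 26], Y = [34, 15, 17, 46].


Mean X = 19.2500, Mean Y = 28.0000
SD X = 10.280443, SD Y = 12.747549
Cov = 94.750000
r = 94.750000/(10.280443*12.747549) = 0.7230

r = 0.7230


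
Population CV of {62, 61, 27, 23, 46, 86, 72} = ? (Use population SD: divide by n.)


Mean = 53.8571
SD = 21.4305
CV = (21.4305/53.8571)*100 = 39.7913%

CV = 39.7913%


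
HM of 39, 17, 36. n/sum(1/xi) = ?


Sum of reciprocals = 1/39 + 1/17 + 1/36 = 0.112242
HM = 3/0.112242 = 26.7279

HM = 26.7279


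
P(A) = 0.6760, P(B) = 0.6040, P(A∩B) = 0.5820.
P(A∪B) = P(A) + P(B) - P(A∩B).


P(A∪B) = 0.6760 + 0.6040 - 0.5820
= 1.2800 - 0.5820
= 0.6980

P(A∪B) = 0.6980


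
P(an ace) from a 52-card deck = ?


4 aces in 52 cards
P = 4/52 = 0.0769

P = 0.0769


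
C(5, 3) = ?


C(5,3) = 5!/(3! × 2!)
= 120/(6 × 2)
= 10

C(5,3) = 10


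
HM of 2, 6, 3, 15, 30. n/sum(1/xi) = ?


Sum of reciprocals = 1/2 + 1/6 + 1/3 + 1/15 + 1/30 = 1.100000
HM = 5/1.100000 = 4.5455

HM = 4.5455


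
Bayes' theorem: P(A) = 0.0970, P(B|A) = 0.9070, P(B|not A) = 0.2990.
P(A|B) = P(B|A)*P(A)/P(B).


P(B) = P(B|A)*P(A) + P(B|A')*P(A')
= 0.9070*0.0970 + 0.2990*0.9030
= 0.087979 + 0.269997 = 0.357976
P(A|B) = 0.087979/0.357976 = 0.2458

P(A|B) = 0.2458


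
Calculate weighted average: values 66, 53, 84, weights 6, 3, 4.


Numerator = 66*6 + 53*3 + 84*4 = 891
Denominator = 6 + 3 + 4 = 13
WM = 891/13 = 68.5385

WM = 68.5385


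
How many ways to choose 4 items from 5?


C(5,4) = 5!/(4! × 1!)
= 120/(24 × 1)
= 5

C(5,4) = 5


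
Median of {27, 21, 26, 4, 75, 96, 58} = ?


Sorted: 4, 21, 26, 27, 58, 75, 96
n = 7 (odd)
Middle value = 27

Median = 27


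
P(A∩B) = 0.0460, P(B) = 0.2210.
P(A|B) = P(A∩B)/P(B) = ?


P(A|B) = 0.0460/0.2210 = 0.2081

P(A|B) = 0.2081


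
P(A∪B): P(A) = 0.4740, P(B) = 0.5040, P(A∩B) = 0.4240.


P(A∪B) = 0.4740 + 0.5040 - 0.4240
= 0.9780 - 0.4240
= 0.5540

P(A∪B) = 0.5540


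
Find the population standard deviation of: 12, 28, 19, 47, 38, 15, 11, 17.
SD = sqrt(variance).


Mean = 23.3750
Variance = 150.7344
SD = sqrt(150.7344) = 12.2774

SD = 12.2774


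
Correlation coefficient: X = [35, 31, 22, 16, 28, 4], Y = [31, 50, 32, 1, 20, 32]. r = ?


Mean X = 22.6667, Mean Y = 27.6667
SD X = 10.354816, SD Y = 14.817407
Cov = 46.722222
r = 46.722222/(10.354816*14.817407) = 0.3045

r = 0.3045


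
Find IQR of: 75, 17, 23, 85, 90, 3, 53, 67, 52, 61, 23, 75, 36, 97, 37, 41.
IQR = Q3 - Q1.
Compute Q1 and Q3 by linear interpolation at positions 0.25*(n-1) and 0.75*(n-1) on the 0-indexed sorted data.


Sorted: 3, 17, 23, 23, 36, 37, 41, 52, 53, 61, 67, 75, 75, 85, 90, 97
Q1 (25th %ile) = 32.7500
Q3 (75th %ile) = 75.0000
IQR = 75.0000 - 32.7500 = 42.2500

IQR = 42.2500


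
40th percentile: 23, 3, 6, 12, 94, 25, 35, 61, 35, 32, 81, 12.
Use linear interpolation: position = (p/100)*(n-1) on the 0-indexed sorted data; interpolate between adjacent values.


Sorted: 3, 6, 12, 12, 23, 25, 32, 35, 35, 61, 81, 94
n = 12
Index = 40/100 * 11 = 4.4000
Lower = data[4] = 23, Upper = data[5] = 25
P40 = 23 + 0.4000*(2) = 23.8000

P40 = 23.8000


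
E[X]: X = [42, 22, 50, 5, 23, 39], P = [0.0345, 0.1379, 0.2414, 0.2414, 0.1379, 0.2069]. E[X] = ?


E[X] = 42*0.0345 + 22*0.1379 + 50*0.2414 + 5*0.2414 + 23*0.1379 + 39*0.2069
= 1.4490 + 3.0338 + 12.0700 + 1.2070 + 3.1717 + 8.0691
= 29.0006

E[X] = 29.0006


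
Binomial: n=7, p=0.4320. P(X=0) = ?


C(7,0) = 1
p^0 = 1.000000
(1-p)^7 = 0.019074
P = 1 * 1.000000 * 0.019074 = 0.0191

P(X=0) = 0.0191


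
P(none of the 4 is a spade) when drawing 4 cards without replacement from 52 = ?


P(no spades) = (39/52) × (38/51) × (37/50) × (36/49)
= 0.3038

P = 0.3038


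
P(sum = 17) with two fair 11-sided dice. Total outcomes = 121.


Total outcomes = 11×11 = 121
Favorable (sum = 17): 6
P = 6/121 = 0.0496

P = 0.0496


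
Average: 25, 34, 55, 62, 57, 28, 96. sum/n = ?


Sum = 25 + 34 + 55 + 62 + 57 + 28 + 96 = 357
n = 7
Mean = 357/7 = 51.0000

Mean = 51.0000


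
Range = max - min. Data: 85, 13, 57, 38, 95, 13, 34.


Max = 95, Min = 13
Range = 95 - 13 = 82

Range = 82


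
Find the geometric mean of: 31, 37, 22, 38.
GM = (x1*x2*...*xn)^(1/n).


Product = 31 × 37 × 22 × 38 = 958892
GM = 958892^(1/4) = 31.2927

GM = 31.2927


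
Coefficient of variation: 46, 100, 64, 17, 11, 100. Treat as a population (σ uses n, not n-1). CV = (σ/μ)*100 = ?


Mean = 56.3333
SD = 35.5465
CV = (35.5465/56.3333)*100 = 63.1003%

CV = 63.1003%
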